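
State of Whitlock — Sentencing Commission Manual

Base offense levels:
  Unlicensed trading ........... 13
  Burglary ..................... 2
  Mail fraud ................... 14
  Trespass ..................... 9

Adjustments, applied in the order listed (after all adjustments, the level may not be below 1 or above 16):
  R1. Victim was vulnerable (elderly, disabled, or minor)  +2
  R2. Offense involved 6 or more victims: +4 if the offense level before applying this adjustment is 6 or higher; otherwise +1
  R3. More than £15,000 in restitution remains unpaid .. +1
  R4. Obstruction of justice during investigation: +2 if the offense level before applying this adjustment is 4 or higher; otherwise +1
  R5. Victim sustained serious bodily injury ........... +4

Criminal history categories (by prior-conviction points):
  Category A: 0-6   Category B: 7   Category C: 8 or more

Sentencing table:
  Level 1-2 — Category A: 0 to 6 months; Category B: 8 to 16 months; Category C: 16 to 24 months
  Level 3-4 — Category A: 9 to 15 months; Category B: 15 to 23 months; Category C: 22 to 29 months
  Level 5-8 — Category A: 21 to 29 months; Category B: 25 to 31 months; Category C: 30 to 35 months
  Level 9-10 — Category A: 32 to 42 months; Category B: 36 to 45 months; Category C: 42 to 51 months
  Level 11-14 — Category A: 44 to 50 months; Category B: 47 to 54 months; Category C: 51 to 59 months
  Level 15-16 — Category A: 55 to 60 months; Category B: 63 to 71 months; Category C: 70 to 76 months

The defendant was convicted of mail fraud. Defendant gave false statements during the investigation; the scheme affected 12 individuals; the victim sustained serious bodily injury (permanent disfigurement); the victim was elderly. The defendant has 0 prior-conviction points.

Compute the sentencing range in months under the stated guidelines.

Base offense level for mail fraud: 14.
R1 applies: 14 + 2 = 16.
R2 applies (level before this adjustment is 16 ≥ 6, so +4): 16 + 4 = 20.
R3 does not apply.
R4 applies (level before this adjustment is 20 ≥ 4, so +2): 20 + 2 = 22.
R5 applies: 22 + 4 = 26.
Level 26 exceeds the maximum of 16; capped at 16.
Final offense level: 16.
Criminal history: 0 prior points → Category A (0-6).
Level 16 falls in the 15-16 band.
Grid: Level 15-16 × Category A = 55-60 months.

55-60 months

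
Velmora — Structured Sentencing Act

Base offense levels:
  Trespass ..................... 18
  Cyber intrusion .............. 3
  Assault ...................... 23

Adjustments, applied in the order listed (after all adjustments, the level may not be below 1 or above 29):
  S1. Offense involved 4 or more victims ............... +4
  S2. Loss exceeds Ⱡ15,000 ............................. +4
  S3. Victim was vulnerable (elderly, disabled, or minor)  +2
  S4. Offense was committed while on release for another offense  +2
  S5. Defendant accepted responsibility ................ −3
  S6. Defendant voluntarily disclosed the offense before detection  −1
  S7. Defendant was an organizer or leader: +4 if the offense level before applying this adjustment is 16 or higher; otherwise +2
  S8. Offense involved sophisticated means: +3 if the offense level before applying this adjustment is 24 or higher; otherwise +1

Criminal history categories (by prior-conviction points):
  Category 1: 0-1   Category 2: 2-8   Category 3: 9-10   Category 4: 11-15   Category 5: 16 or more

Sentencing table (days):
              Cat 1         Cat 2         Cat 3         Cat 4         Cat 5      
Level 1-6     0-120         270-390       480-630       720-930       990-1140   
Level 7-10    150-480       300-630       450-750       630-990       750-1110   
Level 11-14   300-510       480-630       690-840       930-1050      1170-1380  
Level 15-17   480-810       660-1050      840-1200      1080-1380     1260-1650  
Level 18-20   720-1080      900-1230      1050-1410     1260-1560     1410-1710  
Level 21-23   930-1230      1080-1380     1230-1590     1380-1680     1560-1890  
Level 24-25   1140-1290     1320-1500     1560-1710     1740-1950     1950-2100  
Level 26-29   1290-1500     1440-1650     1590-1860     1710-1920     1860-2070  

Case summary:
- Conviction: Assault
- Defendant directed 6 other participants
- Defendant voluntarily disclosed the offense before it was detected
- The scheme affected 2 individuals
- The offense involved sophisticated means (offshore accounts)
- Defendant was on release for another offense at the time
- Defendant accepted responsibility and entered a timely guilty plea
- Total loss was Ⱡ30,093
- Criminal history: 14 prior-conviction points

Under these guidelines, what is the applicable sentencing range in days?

Base offense level for assault: 23.
S2 applies: 23 + 4 = 27.
S3 does not apply.
S4 applies: 27 + 2 = 29.
S5 applies: 29 − 3 = 26.
S6 applies: 26 − 1 = 25.
S7 applies (level before this adjustment is 25 ≥ 16, so +4): 25 + 4 = 29.
S8 applies (level before this adjustment is 29 ≥ 24, so +3): 29 + 3 = 32.
Level 32 exceeds the maximum of 29; capped at 29.
Final offense level: 29.
Criminal history: 14 prior points → Category 4 (11-15).
Level 29 falls in the 26-29 band.
Grid: Level 26-29 × Category 4 = 1710-1920 days.

1710-1920 days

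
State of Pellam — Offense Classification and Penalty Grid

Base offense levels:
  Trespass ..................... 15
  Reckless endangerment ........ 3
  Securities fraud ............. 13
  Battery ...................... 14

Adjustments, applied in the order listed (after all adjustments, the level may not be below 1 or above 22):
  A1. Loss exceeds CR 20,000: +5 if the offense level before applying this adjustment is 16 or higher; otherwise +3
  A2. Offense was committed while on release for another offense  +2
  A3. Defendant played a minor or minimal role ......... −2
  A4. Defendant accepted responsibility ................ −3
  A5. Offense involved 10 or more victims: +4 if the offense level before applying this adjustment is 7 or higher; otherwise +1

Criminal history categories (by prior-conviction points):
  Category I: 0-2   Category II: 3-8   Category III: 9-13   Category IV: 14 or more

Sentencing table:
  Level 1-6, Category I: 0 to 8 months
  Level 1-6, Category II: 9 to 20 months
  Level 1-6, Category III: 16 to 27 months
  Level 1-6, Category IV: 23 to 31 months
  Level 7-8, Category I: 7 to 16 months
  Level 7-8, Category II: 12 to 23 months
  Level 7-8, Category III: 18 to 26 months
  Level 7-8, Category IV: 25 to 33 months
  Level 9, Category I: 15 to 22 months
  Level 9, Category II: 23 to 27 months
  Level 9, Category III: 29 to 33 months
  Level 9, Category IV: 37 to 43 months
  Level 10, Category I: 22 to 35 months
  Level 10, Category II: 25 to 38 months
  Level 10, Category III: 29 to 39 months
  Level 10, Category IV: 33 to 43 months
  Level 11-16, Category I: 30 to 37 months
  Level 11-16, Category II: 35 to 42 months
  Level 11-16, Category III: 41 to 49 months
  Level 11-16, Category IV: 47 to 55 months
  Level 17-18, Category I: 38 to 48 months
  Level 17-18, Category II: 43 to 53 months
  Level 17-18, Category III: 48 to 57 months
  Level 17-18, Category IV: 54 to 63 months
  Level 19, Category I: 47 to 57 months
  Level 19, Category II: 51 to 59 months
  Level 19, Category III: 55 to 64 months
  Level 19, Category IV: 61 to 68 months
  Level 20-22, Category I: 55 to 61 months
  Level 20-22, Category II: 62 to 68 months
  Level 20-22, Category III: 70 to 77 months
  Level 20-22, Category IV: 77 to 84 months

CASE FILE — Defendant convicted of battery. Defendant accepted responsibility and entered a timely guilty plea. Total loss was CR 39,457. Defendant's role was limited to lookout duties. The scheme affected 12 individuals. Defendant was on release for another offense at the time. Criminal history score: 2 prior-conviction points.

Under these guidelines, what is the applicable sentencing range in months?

Base offense level for battery: 14.
A1 applies (level before this adjustment is 14 < 16, so +3): 14 + 3 = 17.
A2 applies: 17 + 2 = 19.
A3 applies: 19 − 2 = 17.
A4 applies: 17 − 3 = 14.
A5 applies (level before this adjustment is 14 ≥ 7, so +4): 14 + 4 = 18.
Final offense level: 18.
Criminal history: 2 prior points → Category I (0-2).
Level 18 falls in the 17-18 band.
Grid: Level 17-18 × Category I = 38-48 months.

38-48 months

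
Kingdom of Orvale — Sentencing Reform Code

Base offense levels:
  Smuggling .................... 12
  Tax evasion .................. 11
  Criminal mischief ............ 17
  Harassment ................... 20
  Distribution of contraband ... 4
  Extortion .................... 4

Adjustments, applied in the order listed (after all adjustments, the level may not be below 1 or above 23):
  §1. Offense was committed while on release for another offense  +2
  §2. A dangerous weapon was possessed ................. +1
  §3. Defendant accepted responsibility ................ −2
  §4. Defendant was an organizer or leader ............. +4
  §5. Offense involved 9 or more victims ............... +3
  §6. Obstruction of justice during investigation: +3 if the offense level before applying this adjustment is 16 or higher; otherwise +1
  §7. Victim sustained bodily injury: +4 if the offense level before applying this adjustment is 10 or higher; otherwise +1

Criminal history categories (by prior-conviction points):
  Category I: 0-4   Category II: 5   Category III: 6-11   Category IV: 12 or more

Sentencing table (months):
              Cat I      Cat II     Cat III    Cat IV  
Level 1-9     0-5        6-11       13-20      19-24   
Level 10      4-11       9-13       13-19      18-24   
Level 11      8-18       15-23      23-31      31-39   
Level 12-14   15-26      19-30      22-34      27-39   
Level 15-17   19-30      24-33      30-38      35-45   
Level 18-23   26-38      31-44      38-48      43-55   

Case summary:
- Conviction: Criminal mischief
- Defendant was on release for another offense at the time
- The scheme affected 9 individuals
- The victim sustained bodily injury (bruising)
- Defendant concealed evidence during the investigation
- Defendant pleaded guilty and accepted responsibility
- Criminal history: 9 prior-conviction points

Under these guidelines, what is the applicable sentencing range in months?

Base offense level for criminal mischief: 17.
§1 applies: 17 + 2 = 19.
§2 does not apply.
§3 applies: 19 − 2 = 17.
§4 does not apply.
§5 applies: 17 + 3 = 20.
§6 applies (level before this adjustment is 20 ≥ 16, so +3): 20 + 3 = 23.
§7 applies (level before this adjustment is 23 ≥ 10, so +4): 23 + 4 = 27.
Level 27 exceeds the maximum of 23; capped at 23.
Final offense level: 23.
Criminal history: 9 prior points → Category III (6-11).
Level 23 falls in the 18-23 band.
Grid: Level 18-23 × Category III = 38-48 months.

38-48 months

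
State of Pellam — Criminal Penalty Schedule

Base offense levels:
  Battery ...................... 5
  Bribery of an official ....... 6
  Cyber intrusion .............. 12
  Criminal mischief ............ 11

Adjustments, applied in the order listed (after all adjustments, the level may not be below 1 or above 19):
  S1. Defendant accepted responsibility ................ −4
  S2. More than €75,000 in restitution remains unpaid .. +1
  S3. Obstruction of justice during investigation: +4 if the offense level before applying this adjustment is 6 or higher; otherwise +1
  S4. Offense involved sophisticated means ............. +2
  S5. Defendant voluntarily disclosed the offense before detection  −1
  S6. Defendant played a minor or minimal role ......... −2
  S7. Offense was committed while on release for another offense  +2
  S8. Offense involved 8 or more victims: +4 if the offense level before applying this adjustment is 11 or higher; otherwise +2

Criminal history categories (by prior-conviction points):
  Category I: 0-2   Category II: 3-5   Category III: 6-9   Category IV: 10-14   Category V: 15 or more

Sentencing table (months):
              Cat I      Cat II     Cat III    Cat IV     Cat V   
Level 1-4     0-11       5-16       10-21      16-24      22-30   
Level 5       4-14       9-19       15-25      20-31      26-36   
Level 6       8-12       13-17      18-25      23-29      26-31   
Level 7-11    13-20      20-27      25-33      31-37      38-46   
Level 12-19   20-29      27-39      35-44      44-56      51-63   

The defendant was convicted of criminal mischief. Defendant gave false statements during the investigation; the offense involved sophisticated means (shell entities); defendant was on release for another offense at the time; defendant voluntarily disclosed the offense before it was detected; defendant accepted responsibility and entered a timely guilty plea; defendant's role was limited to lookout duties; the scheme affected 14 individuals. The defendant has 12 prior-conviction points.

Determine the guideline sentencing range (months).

44-56 months

Base offense level for criminal mischief: 11.
S1 applies: 11 − 4 = 7.
S3 applies (level before this adjustment is 7 ≥ 6, so +4): 7 + 4 = 11.
S4 applies: 11 + 2 = 13.
S5 applies: 13 − 1 = 12.
S6 applies: 12 − 2 = 10.
S7 applies: 10 + 2 = 12.
S8 applies (level before this adjustment is 12 ≥ 11, so +4): 12 + 4 = 16.
Final offense level: 16.
Criminal history: 12 prior points → Category IV (10-14).
Level 16 falls in the 12-19 band.
Grid: Level 12-19 × Category IV = 44-56 months.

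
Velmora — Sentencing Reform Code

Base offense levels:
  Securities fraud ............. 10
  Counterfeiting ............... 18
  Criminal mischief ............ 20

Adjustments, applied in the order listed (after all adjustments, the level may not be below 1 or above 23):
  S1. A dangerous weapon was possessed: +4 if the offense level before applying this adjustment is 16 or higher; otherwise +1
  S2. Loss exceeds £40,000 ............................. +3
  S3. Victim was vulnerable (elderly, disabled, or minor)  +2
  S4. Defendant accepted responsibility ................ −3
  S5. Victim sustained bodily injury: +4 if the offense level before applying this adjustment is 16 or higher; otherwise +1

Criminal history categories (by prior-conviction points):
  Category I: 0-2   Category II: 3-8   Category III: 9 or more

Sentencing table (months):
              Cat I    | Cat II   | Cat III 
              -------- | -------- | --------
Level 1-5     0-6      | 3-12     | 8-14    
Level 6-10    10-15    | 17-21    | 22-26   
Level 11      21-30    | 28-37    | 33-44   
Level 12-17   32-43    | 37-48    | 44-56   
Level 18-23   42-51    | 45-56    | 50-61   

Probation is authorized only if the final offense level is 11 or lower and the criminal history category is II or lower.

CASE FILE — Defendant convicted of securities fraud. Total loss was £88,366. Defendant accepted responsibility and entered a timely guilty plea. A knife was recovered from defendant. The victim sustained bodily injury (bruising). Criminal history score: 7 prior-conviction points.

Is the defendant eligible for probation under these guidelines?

No

Base offense level for securities fraud: 10.
S1 applies (level before this adjustment is 10 < 16, so +1): 10 + 1 = 11.
S2 applies: 11 + 3 = 14.
S4 applies: 14 − 3 = 11.
S5 applies (level before this adjustment is 11 < 16, so +1): 11 + 1 = 12.
Final offense level: 12.
Criminal history: 7 prior points → Category II (3-8).
Level 12 falls in the 12-17 band.
Grid: Level 12-17 × Category II = 37-48 months.
Probation check: level 12 > 11 and category II ≤ II → not eligible.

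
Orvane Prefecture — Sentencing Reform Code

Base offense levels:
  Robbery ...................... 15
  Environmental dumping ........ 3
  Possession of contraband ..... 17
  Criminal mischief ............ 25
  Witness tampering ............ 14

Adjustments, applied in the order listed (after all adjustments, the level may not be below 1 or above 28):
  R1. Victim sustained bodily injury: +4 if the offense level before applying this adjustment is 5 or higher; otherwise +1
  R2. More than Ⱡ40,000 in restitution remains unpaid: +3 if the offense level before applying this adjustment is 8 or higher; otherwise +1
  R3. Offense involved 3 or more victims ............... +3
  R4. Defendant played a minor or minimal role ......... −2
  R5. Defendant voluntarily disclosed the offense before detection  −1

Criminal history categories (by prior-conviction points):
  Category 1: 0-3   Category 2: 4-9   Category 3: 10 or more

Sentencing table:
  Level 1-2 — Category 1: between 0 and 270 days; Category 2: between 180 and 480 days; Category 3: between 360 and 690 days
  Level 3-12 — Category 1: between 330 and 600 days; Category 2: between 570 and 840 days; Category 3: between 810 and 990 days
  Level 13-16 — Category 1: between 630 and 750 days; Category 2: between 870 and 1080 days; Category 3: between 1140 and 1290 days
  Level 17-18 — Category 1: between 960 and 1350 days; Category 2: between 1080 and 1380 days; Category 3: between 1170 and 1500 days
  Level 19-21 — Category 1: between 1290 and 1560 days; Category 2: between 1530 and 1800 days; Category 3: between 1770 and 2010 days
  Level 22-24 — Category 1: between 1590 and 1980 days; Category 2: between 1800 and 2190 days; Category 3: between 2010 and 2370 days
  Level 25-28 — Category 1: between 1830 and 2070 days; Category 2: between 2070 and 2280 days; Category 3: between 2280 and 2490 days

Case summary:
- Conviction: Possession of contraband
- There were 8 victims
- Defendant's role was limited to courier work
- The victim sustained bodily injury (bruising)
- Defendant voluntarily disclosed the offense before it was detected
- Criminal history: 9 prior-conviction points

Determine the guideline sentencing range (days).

1530-1800 days

Base offense level for possession of contraband: 17.
R1 applies (level before this adjustment is 17 ≥ 5, so +4): 17 + 4 = 21.
R2 does not apply.
R3 applies: 21 + 3 = 24.
R4 applies: 24 − 2 = 22.
R5 applies: 22 − 1 = 21.
Final offense level: 21.
Criminal history: 9 prior points → Category 2 (4-9).
Level 21 falls in the 19-21 band.
Grid: Level 19-21 × Category 2 = 1530-1800 days.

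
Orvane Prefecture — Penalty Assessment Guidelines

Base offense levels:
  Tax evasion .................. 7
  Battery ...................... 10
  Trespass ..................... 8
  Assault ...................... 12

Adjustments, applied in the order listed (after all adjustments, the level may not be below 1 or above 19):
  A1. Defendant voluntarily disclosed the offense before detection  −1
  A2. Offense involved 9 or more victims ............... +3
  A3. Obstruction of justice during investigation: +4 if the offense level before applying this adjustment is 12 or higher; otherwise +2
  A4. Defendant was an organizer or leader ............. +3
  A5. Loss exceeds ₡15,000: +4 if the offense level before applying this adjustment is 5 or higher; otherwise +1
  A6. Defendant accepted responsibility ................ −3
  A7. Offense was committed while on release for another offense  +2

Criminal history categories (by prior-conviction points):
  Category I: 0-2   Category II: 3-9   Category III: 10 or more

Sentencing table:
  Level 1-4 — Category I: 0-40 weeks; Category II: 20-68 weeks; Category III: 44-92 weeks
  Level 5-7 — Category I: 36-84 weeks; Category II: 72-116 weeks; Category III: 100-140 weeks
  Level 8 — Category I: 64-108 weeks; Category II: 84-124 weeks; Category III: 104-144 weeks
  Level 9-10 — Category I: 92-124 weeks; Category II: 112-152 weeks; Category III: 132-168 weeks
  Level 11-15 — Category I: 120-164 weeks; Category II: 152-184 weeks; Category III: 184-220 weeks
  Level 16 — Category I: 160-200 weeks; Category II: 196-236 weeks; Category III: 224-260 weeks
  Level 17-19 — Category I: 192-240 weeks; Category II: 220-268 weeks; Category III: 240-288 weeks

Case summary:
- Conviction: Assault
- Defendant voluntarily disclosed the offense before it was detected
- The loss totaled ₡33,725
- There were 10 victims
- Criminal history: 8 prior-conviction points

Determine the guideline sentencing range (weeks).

220-268 weeks

Base offense level for assault: 12.
A1 applies: 12 − 1 = 11.
A2 applies: 11 + 3 = 14.
A4 does not apply.
A5 applies (level before this adjustment is 14 ≥ 5, so +4): 14 + 4 = 18.
A7 does not apply.
Final offense level: 18.
Criminal history: 8 prior points → Category II (3-9).
Level 18 falls in the 17-19 band.
Grid: Level 17-19 × Category II = 220-268 weeks.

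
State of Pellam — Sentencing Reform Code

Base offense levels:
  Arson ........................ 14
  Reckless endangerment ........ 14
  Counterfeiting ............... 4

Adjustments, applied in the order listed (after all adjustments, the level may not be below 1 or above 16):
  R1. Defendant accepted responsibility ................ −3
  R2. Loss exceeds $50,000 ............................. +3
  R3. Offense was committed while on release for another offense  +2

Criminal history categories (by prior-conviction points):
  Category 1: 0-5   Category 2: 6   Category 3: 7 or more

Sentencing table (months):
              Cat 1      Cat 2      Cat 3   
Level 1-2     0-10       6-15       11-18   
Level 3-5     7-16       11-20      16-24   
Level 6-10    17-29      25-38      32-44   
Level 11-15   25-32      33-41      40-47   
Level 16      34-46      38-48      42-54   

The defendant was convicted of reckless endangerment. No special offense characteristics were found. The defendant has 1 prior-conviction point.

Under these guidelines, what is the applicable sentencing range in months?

25-32 months

Base offense level for reckless endangerment: 14.
Final offense level: 14.
Criminal history: 1 prior point → Category 1 (0-5).
Level 14 falls in the 11-15 band.
Grid: Level 11-15 × Category 1 = 25-32 months.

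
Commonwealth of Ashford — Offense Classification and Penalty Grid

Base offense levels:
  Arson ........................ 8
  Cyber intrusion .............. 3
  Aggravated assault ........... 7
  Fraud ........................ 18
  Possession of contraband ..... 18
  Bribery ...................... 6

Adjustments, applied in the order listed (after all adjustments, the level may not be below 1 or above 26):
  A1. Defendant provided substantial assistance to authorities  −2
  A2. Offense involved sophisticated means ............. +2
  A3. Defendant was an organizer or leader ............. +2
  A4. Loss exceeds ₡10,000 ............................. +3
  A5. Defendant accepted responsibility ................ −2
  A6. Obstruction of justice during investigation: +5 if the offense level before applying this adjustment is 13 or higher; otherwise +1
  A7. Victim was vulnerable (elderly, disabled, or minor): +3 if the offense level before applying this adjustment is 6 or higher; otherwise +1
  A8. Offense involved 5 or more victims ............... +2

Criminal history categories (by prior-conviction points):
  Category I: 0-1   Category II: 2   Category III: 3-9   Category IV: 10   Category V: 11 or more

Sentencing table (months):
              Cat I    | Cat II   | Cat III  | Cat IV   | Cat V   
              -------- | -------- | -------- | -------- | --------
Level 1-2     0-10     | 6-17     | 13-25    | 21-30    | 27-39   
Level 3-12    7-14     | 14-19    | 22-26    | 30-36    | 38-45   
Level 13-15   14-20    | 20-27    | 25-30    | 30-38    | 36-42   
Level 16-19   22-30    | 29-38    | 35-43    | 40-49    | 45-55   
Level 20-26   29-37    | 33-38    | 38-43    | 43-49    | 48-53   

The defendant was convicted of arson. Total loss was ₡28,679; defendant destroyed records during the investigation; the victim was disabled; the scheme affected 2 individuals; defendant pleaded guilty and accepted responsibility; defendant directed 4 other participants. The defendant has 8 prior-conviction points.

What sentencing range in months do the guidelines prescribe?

Base offense level for arson: 8.
A1 does not apply.
A3 applies: 8 + 2 = 10.
A4 applies: 10 + 3 = 13.
A5 applies: 13 − 2 = 11.
A6 applies (level before this adjustment is 11 < 13, so +1): 11 + 1 = 12.
A7 applies (level before this adjustment is 12 ≥ 6, so +3): 12 + 3 = 15.
A8 does not apply.
Final offense level: 15.
Criminal history: 8 prior points → Category III (3-9).
Level 15 falls in the 13-15 band.
Grid: Level 13-15 × Category III = 25-30 months.

25-30 months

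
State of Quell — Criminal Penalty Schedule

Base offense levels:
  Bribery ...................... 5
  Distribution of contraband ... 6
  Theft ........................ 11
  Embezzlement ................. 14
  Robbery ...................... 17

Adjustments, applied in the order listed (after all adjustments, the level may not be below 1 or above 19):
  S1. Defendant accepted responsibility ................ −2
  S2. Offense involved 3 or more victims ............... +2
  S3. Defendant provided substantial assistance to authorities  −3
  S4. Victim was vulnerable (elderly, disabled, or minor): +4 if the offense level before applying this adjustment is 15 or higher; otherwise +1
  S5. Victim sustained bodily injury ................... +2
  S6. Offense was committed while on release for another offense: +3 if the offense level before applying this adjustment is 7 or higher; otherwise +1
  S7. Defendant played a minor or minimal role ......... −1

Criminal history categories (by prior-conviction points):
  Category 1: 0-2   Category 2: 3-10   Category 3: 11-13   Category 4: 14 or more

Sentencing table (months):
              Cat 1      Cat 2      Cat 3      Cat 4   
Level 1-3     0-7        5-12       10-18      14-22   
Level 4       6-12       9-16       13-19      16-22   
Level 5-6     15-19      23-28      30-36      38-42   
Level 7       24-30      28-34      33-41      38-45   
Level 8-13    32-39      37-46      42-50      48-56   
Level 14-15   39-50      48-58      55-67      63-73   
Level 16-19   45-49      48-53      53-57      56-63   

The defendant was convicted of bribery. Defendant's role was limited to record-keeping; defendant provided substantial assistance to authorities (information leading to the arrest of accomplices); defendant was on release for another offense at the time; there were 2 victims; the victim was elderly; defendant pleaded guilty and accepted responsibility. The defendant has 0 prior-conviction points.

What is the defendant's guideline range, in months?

0-7 months

Base offense level for bribery: 5.
S1 applies: 5 − 2 = 3.
S2 does not apply.
S3 applies: 3 − 3 = 0.
S4 applies (level before this adjustment is 0 < 15, so +1): 0 + 1 = 1.
S5 does not apply.
S6 applies (level before this adjustment is 1 < 7, so +1): 1 + 1 = 2.
S7 applies: 2 − 1 = 1.
Final offense level: 1.
Criminal history: 0 prior points → Category 1 (0-2).
Level 1 falls in the 1-3 band.
Grid: Level 1-3 × Category 1 = 0-7 months.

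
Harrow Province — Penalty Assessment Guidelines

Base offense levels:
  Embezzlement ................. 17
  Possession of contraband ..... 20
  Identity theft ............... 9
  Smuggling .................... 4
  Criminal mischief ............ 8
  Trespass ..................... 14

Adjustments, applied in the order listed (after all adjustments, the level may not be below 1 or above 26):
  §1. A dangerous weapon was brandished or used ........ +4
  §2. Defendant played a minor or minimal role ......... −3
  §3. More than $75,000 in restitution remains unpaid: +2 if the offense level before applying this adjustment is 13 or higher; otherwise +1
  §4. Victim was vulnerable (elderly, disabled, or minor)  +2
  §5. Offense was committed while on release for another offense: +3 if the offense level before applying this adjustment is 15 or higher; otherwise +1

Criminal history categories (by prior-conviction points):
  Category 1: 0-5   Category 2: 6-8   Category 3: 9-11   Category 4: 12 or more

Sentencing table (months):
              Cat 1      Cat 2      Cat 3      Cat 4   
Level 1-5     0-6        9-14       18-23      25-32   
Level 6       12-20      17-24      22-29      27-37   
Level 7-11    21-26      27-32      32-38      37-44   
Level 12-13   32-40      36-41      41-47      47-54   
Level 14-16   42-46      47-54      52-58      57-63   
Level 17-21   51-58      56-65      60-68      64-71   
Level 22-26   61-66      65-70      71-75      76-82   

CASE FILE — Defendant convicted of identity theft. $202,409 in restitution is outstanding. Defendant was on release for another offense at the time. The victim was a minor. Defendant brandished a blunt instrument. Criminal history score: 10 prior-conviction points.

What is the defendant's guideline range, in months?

60-68 months

Base offense level for identity theft: 9.
§1 applies: 9 + 4 = 13.
§3 applies (level before this adjustment is 13 ≥ 13, so +2): 13 + 2 = 15.
§4 applies: 15 + 2 = 17.
§5 applies (level before this adjustment is 17 ≥ 15, so +3): 17 + 3 = 20.
Final offense level: 20.
Criminal history: 10 prior points → Category 3 (9-11).
Level 20 falls in the 17-21 band.
Grid: Level 17-21 × Category 3 = 60-68 months.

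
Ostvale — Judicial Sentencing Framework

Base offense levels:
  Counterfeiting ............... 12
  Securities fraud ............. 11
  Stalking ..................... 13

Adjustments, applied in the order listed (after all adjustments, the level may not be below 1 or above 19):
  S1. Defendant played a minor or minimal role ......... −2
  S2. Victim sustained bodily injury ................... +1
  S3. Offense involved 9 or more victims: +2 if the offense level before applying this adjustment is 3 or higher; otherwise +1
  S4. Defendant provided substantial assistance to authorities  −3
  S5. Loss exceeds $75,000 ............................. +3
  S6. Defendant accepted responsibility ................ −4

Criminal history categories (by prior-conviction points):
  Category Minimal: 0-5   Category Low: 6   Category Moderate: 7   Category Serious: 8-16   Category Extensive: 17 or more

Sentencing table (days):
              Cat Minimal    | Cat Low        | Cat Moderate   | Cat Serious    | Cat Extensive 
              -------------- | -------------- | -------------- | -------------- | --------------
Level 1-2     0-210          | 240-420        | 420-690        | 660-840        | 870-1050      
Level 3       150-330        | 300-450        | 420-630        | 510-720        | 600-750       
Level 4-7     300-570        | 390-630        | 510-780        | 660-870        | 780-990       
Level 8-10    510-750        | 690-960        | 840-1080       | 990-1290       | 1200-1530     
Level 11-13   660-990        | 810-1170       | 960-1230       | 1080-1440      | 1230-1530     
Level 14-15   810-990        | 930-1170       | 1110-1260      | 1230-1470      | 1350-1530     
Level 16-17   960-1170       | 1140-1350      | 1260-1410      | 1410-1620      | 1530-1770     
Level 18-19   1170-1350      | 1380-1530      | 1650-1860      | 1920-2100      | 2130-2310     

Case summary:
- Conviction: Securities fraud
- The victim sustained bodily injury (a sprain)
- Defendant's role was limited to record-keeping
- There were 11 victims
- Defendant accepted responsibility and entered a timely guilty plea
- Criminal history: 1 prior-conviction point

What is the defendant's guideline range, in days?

510-750 days

Base offense level for securities fraud: 11.
S1 applies: 11 − 2 = 9.
S2 applies: 9 + 1 = 10.
S3 applies (level before this adjustment is 10 ≥ 3, so +2): 10 + 2 = 12.
S4 does not apply.
S6 applies: 12 − 4 = 8.
Final offense level: 8.
Criminal history: 1 prior point → Category Minimal (0-5).
Level 8 falls in the 8-10 band.
Grid: Level 8-10 × Category Minimal = 510-750 days.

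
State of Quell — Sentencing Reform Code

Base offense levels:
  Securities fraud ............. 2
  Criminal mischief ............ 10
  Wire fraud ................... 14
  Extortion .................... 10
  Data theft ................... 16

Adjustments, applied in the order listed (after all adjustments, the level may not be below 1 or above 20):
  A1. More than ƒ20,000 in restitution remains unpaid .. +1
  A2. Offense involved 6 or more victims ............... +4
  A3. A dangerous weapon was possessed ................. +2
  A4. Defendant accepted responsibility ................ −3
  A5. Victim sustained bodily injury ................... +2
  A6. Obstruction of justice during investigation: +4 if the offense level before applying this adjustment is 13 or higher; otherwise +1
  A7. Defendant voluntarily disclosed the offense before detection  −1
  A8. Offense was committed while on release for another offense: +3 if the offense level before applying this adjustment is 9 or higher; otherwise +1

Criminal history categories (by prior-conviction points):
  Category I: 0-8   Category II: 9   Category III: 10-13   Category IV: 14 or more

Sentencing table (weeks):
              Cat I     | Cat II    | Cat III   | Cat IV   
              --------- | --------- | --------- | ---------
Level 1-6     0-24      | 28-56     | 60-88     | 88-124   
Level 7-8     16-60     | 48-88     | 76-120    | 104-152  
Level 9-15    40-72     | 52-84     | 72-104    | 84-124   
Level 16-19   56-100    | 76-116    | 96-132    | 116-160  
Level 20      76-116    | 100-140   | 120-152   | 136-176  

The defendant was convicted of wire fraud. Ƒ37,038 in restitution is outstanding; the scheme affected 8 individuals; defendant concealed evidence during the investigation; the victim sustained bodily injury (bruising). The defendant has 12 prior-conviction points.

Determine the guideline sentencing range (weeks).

Base offense level for wire fraud: 14.
A1 applies: 14 + 1 = 15.
A2 applies: 15 + 4 = 19.
A3 does not apply.
A4 does not apply.
A5 applies: 19 + 2 = 21.
A6 applies (level before this adjustment is 21 ≥ 13, so +4): 21 + 4 = 25.
A8 does not apply.
Level 25 exceeds the maximum of 20; capped at 20.
Final offense level: 20.
Criminal history: 12 prior points → Category III (10-13).
Level 20 falls in the 20 band.
Grid: Level 20 × Category III = 120-152 weeks.

120-152 weeks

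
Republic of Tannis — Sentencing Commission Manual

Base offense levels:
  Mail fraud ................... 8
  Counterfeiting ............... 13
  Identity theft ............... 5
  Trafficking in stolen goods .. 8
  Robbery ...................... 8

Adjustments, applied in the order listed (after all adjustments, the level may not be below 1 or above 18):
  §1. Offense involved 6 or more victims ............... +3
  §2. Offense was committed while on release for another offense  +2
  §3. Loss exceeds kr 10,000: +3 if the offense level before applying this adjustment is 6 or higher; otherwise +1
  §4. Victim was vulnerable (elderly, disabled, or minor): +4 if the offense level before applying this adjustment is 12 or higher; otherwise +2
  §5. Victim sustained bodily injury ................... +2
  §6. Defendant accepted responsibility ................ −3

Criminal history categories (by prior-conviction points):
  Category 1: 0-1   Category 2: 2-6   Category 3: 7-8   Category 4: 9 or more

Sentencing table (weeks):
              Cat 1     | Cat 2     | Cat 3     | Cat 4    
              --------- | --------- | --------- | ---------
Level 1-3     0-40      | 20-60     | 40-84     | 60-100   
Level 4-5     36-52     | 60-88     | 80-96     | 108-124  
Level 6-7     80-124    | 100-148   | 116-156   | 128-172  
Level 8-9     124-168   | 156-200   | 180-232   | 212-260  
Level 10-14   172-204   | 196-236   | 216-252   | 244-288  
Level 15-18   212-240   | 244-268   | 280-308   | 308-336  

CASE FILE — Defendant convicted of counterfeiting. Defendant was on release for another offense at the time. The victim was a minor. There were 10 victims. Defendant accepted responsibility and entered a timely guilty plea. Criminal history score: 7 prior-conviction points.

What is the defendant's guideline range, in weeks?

Base offense level for counterfeiting: 13.
§1 applies: 13 + 3 = 16.
§2 applies: 16 + 2 = 18.
§3 does not apply.
§4 applies (level before this adjustment is 18 ≥ 12, so +4): 18 + 4 = 22.
§6 applies: 22 − 3 = 19.
Level 19 exceeds the maximum of 18; capped at 18.
Final offense level: 18.
Criminal history: 7 prior points → Category 3 (7-8).
Level 18 falls in the 15-18 band.
Grid: Level 15-18 × Category 3 = 280-308 weeks.

280-308 weeks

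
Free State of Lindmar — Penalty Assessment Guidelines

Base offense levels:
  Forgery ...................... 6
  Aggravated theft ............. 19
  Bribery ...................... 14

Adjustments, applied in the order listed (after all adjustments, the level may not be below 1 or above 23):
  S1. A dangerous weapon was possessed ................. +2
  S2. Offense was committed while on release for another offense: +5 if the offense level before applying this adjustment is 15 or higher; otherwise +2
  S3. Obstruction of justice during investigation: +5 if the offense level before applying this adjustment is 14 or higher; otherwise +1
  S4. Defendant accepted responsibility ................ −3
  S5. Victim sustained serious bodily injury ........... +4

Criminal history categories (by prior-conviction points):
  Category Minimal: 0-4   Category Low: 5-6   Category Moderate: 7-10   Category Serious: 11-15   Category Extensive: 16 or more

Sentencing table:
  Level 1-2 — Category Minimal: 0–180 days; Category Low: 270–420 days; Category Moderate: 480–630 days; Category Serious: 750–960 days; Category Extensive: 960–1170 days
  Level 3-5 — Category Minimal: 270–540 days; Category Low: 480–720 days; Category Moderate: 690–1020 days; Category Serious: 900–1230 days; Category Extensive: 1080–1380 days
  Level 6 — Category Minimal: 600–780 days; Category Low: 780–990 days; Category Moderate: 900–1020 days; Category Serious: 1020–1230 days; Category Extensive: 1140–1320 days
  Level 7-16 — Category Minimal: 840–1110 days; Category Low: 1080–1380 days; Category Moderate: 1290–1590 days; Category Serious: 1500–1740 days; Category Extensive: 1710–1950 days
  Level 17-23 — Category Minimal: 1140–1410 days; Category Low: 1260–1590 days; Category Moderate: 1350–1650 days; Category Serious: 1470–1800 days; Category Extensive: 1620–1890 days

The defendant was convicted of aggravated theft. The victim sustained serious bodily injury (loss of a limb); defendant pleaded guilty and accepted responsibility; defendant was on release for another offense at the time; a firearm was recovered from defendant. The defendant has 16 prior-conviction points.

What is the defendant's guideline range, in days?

Base offense level for aggravated theft: 19.
S1 applies: 19 + 2 = 21.
S2 applies (level before this adjustment is 21 ≥ 15, so +5): 21 + 5 = 26.
S4 applies: 26 − 3 = 23.
S5 applies: 23 + 4 = 27.
Level 27 exceeds the maximum of 23; capped at 23.
Final offense level: 23.
Criminal history: 16 prior points → Category Extensive (16+).
Level 23 falls in the 17-23 band.
Grid: Level 17-23 × Category Extensive = 1620-1890 days.

1620-1890 days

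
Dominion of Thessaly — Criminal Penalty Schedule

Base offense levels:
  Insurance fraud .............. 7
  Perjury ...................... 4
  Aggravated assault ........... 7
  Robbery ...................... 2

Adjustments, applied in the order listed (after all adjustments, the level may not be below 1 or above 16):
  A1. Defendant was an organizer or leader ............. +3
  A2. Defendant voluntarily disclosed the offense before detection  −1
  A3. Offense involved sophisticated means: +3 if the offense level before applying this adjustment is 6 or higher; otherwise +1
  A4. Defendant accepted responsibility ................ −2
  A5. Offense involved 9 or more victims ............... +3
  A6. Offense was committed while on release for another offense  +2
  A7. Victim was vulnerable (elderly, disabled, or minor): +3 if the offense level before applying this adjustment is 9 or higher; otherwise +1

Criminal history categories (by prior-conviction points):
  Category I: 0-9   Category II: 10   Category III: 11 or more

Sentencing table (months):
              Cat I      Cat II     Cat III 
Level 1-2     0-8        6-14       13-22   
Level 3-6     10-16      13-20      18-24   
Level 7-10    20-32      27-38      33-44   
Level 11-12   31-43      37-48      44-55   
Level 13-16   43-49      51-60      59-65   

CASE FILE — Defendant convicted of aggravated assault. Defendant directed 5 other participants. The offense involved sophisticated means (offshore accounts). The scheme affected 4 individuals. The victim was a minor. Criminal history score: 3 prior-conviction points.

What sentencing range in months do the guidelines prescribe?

Base offense level for aggravated assault: 7.
A1 applies: 7 + 3 = 10.
A3 applies (level before this adjustment is 10 ≥ 6, so +3): 10 + 3 = 13.
A4 does not apply.
A5 does not apply.
A6 does not apply.
A7 applies (level before this adjustment is 13 ≥ 9, so +3): 13 + 3 = 16.
Final offense level: 16.
Criminal history: 3 prior points → Category I (0-9).
Level 16 falls in the 13-16 band.
Grid: Level 13-16 × Category I = 43-49 months.

43-49 months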